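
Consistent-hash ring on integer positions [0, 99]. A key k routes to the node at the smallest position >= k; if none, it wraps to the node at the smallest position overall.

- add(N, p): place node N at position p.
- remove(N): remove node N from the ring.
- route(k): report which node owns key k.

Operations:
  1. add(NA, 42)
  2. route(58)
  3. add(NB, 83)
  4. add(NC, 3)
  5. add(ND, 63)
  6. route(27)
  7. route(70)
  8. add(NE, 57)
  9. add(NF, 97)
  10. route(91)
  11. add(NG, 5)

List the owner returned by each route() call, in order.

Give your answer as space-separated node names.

Answer: NA NA NB NF

Derivation:
Op 1: add NA@42 -> ring=[42:NA]
Op 2: route key 58: none >= 58, wrap to smallest pos 42 -> NA
Op 3: add NB@83 -> ring=[42:NA,83:NB]
Op 4: add NC@3 -> ring=[3:NC,42:NA,83:NB]
Op 5: add ND@63 -> ring=[3:NC,42:NA,63:ND,83:NB]
Op 6: route key 27: smallest pos >= 27 is 42 -> NA
Op 7: route key 70: smallest pos >= 70 is 83 -> NB
Op 8: add NE@57 -> ring=[3:NC,42:NA,57:NE,63:ND,83:NB]
Op 9: add NF@97 -> ring=[3:NC,42:NA,57:NE,63:ND,83:NB,97:NF]
Op 10: route key 91: smallest pos >= 91 is 97 -> NF
Op 11: add NG@5 -> ring=[3:NC,5:NG,42:NA,57:NE,63:ND,83:NB,97:NF]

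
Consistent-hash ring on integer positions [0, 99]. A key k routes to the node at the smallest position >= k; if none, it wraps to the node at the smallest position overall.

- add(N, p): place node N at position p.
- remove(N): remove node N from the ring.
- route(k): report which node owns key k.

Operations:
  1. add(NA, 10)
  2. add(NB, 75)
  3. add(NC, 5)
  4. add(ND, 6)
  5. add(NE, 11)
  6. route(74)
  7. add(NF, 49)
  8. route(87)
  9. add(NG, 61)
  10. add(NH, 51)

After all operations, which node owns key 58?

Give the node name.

Answer: NG

Derivation:
Op 1: add NA@10 -> ring=[10:NA]
Op 2: add NB@75 -> ring=[10:NA,75:NB]
Op 3: add NC@5 -> ring=[5:NC,10:NA,75:NB]
Op 4: add ND@6 -> ring=[5:NC,6:ND,10:NA,75:NB]
Op 5: add NE@11 -> ring=[5:NC,6:ND,10:NA,11:NE,75:NB]
Op 6: route key 74: smallest pos >= 74 is 75 -> NB
Op 7: add NF@49 -> ring=[5:NC,6:ND,10:NA,11:NE,49:NF,75:NB]
Op 8: route key 87: none >= 87, wrap to smallest pos 5 -> NC
Op 9: add NG@61 -> ring=[5:NC,6:ND,10:NA,11:NE,49:NF,61:NG,75:NB]
Op 10: add NH@51 -> ring=[5:NC,6:ND,10:NA,11:NE,49:NF,51:NH,61:NG,75:NB]
Final route key 58: smallest pos >= 58 is 61 -> NG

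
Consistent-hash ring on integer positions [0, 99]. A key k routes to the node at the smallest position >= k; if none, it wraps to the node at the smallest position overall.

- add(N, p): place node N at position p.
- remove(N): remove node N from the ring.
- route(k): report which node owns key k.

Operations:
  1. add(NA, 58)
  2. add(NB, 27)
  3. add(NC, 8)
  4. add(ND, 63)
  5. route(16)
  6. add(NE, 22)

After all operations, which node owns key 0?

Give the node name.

Op 1: add NA@58 -> ring=[58:NA]
Op 2: add NB@27 -> ring=[27:NB,58:NA]
Op 3: add NC@8 -> ring=[8:NC,27:NB,58:NA]
Op 4: add ND@63 -> ring=[8:NC,27:NB,58:NA,63:ND]
Op 5: route key 16: smallest pos >= 16 is 27 -> NB
Op 6: add NE@22 -> ring=[8:NC,22:NE,27:NB,58:NA,63:ND]
Final route key 0: smallest pos >= 0 is 8 -> NC

Answer: NC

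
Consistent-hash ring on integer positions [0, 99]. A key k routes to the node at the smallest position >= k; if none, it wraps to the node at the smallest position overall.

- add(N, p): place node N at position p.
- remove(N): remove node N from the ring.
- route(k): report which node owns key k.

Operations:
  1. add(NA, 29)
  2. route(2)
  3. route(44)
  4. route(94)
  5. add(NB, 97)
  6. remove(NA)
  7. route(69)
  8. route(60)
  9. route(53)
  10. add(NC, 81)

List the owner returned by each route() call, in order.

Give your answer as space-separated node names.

Answer: NA NA NA NB NB NB

Derivation:
Op 1: add NA@29 -> ring=[29:NA]
Op 2: route key 2: smallest pos >= 2 is 29 -> NA
Op 3: route key 44: none >= 44, wrap to smallest pos 29 -> NA
Op 4: route key 94: none >= 94, wrap to smallest pos 29 -> NA
Op 5: add NB@97 -> ring=[29:NA,97:NB]
Op 6: remove NA -> ring=[97:NB]
Op 7: route key 69: smallest pos >= 69 is 97 -> NB
Op 8: route key 60: smallest pos >= 60 is 97 -> NB
Op 9: route key 53: smallest pos >= 53 is 97 -> NB
Op 10: add NC@81 -> ring=[81:NC,97:NB]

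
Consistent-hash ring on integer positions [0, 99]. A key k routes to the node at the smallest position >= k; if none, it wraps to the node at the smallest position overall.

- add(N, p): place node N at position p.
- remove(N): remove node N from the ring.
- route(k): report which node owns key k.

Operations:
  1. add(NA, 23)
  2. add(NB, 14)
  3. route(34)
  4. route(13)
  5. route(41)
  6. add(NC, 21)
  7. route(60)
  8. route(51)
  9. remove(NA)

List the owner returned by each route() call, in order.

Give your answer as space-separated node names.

Op 1: add NA@23 -> ring=[23:NA]
Op 2: add NB@14 -> ring=[14:NB,23:NA]
Op 3: route key 34: none >= 34, wrap to smallest pos 14 -> NB
Op 4: route key 13: smallest pos >= 13 is 14 -> NB
Op 5: route key 41: none >= 41, wrap to smallest pos 14 -> NB
Op 6: add NC@21 -> ring=[14:NB,21:NC,23:NA]
Op 7: route key 60: none >= 60, wrap to smallest pos 14 -> NB
Op 8: route key 51: none >= 51, wrap to smallest pos 14 -> NB
Op 9: remove NA -> ring=[14:NB,21:NC]

Answer: NB NB NB NB NB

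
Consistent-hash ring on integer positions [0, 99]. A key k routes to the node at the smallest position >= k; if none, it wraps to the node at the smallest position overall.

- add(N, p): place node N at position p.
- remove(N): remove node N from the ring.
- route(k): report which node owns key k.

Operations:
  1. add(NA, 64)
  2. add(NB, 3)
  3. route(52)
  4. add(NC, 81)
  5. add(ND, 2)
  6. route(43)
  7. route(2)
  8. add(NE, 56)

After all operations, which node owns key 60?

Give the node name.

Op 1: add NA@64 -> ring=[64:NA]
Op 2: add NB@3 -> ring=[3:NB,64:NA]
Op 3: route key 52: smallest pos >= 52 is 64 -> NA
Op 4: add NC@81 -> ring=[3:NB,64:NA,81:NC]
Op 5: add ND@2 -> ring=[2:ND,3:NB,64:NA,81:NC]
Op 6: route key 43: smallest pos >= 43 is 64 -> NA
Op 7: route key 2: smallest pos >= 2 is 2 -> ND
Op 8: add NE@56 -> ring=[2:ND,3:NB,56:NE,64:NA,81:NC]
Final route key 60: smallest pos >= 60 is 64 -> NA

Answer: NA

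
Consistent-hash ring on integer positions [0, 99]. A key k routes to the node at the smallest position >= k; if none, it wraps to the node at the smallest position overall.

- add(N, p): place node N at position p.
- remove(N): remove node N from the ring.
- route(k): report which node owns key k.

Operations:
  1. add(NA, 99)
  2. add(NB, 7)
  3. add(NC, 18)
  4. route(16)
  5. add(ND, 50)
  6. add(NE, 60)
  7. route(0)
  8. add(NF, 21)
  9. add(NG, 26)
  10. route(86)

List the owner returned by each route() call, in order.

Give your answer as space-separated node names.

Answer: NC NB NA

Derivation:
Op 1: add NA@99 -> ring=[99:NA]
Op 2: add NB@7 -> ring=[7:NB,99:NA]
Op 3: add NC@18 -> ring=[7:NB,18:NC,99:NA]
Op 4: route key 16: smallest pos >= 16 is 18 -> NC
Op 5: add ND@50 -> ring=[7:NB,18:NC,50:ND,99:NA]
Op 6: add NE@60 -> ring=[7:NB,18:NC,50:ND,60:NE,99:NA]
Op 7: route key 0: smallest pos >= 0 is 7 -> NB
Op 8: add NF@21 -> ring=[7:NB,18:NC,21:NF,50:ND,60:NE,99:NA]
Op 9: add NG@26 -> ring=[7:NB,18:NC,21:NF,26:NG,50:ND,60:NE,99:NA]
Op 10: route key 86: smallest pos >= 86 is 99 -> NA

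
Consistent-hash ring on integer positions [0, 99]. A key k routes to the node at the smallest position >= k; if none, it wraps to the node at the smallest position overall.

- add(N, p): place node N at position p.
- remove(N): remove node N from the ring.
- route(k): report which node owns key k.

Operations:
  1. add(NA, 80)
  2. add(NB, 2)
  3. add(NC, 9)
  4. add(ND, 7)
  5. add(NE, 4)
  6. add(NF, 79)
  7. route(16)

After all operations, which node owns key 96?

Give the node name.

Answer: NB

Derivation:
Op 1: add NA@80 -> ring=[80:NA]
Op 2: add NB@2 -> ring=[2:NB,80:NA]
Op 3: add NC@9 -> ring=[2:NB,9:NC,80:NA]
Op 4: add ND@7 -> ring=[2:NB,7:ND,9:NC,80:NA]
Op 5: add NE@4 -> ring=[2:NB,4:NE,7:ND,9:NC,80:NA]
Op 6: add NF@79 -> ring=[2:NB,4:NE,7:ND,9:NC,79:NF,80:NA]
Op 7: route key 16: smallest pos >= 16 is 79 -> NF
Final route key 96: none >= 96, wrap to smallest pos 2 -> NB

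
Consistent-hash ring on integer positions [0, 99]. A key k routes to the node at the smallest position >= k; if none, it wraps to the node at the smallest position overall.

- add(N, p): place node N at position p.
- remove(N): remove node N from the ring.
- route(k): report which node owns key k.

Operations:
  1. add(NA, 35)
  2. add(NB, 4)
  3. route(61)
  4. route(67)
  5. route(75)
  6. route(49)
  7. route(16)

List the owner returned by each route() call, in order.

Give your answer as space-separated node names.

Op 1: add NA@35 -> ring=[35:NA]
Op 2: add NB@4 -> ring=[4:NB,35:NA]
Op 3: route key 61: none >= 61, wrap to smallest pos 4 -> NB
Op 4: route key 67: none >= 67, wrap to smallest pos 4 -> NB
Op 5: route key 75: none >= 75, wrap to smallest pos 4 -> NB
Op 6: route key 49: none >= 49, wrap to smallest pos 4 -> NB
Op 7: route key 16: smallest pos >= 16 is 35 -> NA

Answer: NB NB NB NB NA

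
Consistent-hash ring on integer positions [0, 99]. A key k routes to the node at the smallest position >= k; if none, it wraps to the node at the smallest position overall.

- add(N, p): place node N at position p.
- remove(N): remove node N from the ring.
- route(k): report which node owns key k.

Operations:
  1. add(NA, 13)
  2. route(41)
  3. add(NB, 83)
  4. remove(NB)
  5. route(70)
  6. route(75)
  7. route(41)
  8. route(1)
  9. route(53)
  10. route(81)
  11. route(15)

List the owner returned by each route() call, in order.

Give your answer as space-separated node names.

Answer: NA NA NA NA NA NA NA NA

Derivation:
Op 1: add NA@13 -> ring=[13:NA]
Op 2: route key 41: none >= 41, wrap to smallest pos 13 -> NA
Op 3: add NB@83 -> ring=[13:NA,83:NB]
Op 4: remove NB -> ring=[13:NA]
Op 5: route key 70: none >= 70, wrap to smallest pos 13 -> NA
Op 6: route key 75: none >= 75, wrap to smallest pos 13 -> NA
Op 7: route key 41: none >= 41, wrap to smallest pos 13 -> NA
Op 8: route key 1: smallest pos >= 1 is 13 -> NA
Op 9: route key 53: none >= 53, wrap to smallest pos 13 -> NA
Op 10: route key 81: none >= 81, wrap to smallest pos 13 -> NA
Op 11: route key 15: none >= 15, wrap to smallest pos 13 -> NA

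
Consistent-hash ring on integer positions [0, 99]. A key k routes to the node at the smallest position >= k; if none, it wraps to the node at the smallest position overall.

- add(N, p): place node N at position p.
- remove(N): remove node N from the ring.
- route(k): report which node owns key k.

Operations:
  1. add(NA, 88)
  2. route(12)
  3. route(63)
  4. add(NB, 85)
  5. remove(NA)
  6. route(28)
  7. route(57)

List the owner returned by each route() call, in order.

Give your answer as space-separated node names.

Answer: NA NA NB NB

Derivation:
Op 1: add NA@88 -> ring=[88:NA]
Op 2: route key 12: smallest pos >= 12 is 88 -> NA
Op 3: route key 63: smallest pos >= 63 is 88 -> NA
Op 4: add NB@85 -> ring=[85:NB,88:NA]
Op 5: remove NA -> ring=[85:NB]
Op 6: route key 28: smallest pos >= 28 is 85 -> NB
Op 7: route key 57: smallest pos >= 57 is 85 -> NB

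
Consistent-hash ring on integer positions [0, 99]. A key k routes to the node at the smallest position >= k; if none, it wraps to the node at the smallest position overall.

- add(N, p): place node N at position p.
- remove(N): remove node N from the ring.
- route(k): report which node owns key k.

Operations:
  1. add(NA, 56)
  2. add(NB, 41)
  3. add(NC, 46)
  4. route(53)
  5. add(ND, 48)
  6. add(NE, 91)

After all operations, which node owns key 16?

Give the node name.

Answer: NB

Derivation:
Op 1: add NA@56 -> ring=[56:NA]
Op 2: add NB@41 -> ring=[41:NB,56:NA]
Op 3: add NC@46 -> ring=[41:NB,46:NC,56:NA]
Op 4: route key 53: smallest pos >= 53 is 56 -> NA
Op 5: add ND@48 -> ring=[41:NB,46:NC,48:ND,56:NA]
Op 6: add NE@91 -> ring=[41:NB,46:NC,48:ND,56:NA,91:NE]
Final route key 16: smallest pos >= 16 is 41 -> NB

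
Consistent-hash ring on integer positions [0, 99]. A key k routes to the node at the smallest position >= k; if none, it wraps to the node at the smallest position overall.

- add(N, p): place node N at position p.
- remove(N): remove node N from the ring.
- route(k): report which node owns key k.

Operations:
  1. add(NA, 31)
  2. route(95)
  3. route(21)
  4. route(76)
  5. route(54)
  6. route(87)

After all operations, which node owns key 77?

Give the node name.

Answer: NA

Derivation:
Op 1: add NA@31 -> ring=[31:NA]
Op 2: route key 95: none >= 95, wrap to smallest pos 31 -> NA
Op 3: route key 21: smallest pos >= 21 is 31 -> NA
Op 4: route key 76: none >= 76, wrap to smallest pos 31 -> NA
Op 5: route key 54: none >= 54, wrap to smallest pos 31 -> NA
Op 6: route key 87: none >= 87, wrap to smallest pos 31 -> NA
Final route key 77: none >= 77, wrap to smallest pos 31 -> NA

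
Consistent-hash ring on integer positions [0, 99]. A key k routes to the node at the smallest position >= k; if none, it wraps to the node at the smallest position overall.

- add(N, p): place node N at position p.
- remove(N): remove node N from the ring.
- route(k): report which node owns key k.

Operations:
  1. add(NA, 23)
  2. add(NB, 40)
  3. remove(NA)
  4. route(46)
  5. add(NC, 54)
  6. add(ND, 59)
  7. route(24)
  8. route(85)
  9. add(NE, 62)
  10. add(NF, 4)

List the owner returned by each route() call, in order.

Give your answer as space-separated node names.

Answer: NB NB NB

Derivation:
Op 1: add NA@23 -> ring=[23:NA]
Op 2: add NB@40 -> ring=[23:NA,40:NB]
Op 3: remove NA -> ring=[40:NB]
Op 4: route key 46: none >= 46, wrap to smallest pos 40 -> NB
Op 5: add NC@54 -> ring=[40:NB,54:NC]
Op 6: add ND@59 -> ring=[40:NB,54:NC,59:ND]
Op 7: route key 24: smallest pos >= 24 is 40 -> NB
Op 8: route key 85: none >= 85, wrap to smallest pos 40 -> NB
Op 9: add NE@62 -> ring=[40:NB,54:NC,59:ND,62:NE]
Op 10: add NF@4 -> ring=[4:NF,40:NB,54:NC,59:ND,62:NE]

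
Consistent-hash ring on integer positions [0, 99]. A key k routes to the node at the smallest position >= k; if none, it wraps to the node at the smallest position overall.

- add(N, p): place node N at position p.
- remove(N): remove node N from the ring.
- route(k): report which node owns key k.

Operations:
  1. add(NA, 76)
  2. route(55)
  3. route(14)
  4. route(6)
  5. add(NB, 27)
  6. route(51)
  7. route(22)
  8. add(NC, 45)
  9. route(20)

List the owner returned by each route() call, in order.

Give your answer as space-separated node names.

Op 1: add NA@76 -> ring=[76:NA]
Op 2: route key 55: smallest pos >= 55 is 76 -> NA
Op 3: route key 14: smallest pos >= 14 is 76 -> NA
Op 4: route key 6: smallest pos >= 6 is 76 -> NA
Op 5: add NB@27 -> ring=[27:NB,76:NA]
Op 6: route key 51: smallest pos >= 51 is 76 -> NA
Op 7: route key 22: smallest pos >= 22 is 27 -> NB
Op 8: add NC@45 -> ring=[27:NB,45:NC,76:NA]
Op 9: route key 20: smallest pos >= 20 is 27 -> NB

Answer: NA NA NA NA NB NB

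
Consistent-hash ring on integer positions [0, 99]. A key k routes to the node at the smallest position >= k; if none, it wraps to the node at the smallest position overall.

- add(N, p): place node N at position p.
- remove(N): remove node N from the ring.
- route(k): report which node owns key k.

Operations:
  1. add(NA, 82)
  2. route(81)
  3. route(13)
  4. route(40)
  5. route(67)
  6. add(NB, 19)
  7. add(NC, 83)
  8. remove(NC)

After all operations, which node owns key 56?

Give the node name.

Answer: NA

Derivation:
Op 1: add NA@82 -> ring=[82:NA]
Op 2: route key 81: smallest pos >= 81 is 82 -> NA
Op 3: route key 13: smallest pos >= 13 is 82 -> NA
Op 4: route key 40: smallest pos >= 40 is 82 -> NA
Op 5: route key 67: smallest pos >= 67 is 82 -> NA
Op 6: add NB@19 -> ring=[19:NB,82:NA]
Op 7: add NC@83 -> ring=[19:NB,82:NA,83:NC]
Op 8: remove NC -> ring=[19:NB,82:NA]
Final route key 56: smallest pos >= 56 is 82 -> NA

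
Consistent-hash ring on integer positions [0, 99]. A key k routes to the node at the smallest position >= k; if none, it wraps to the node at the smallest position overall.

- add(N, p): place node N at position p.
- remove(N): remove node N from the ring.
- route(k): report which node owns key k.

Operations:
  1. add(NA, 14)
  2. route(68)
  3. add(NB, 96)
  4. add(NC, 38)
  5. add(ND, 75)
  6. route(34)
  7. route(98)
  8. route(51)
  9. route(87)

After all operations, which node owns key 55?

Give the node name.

Op 1: add NA@14 -> ring=[14:NA]
Op 2: route key 68: none >= 68, wrap to smallest pos 14 -> NA
Op 3: add NB@96 -> ring=[14:NA,96:NB]
Op 4: add NC@38 -> ring=[14:NA,38:NC,96:NB]
Op 5: add ND@75 -> ring=[14:NA,38:NC,75:ND,96:NB]
Op 6: route key 34: smallest pos >= 34 is 38 -> NC
Op 7: route key 98: none >= 98, wrap to smallest pos 14 -> NA
Op 8: route key 51: smallest pos >= 51 is 75 -> ND
Op 9: route key 87: smallest pos >= 87 is 96 -> NB
Final route key 55: smallest pos >= 55 is 75 -> ND

Answer: ND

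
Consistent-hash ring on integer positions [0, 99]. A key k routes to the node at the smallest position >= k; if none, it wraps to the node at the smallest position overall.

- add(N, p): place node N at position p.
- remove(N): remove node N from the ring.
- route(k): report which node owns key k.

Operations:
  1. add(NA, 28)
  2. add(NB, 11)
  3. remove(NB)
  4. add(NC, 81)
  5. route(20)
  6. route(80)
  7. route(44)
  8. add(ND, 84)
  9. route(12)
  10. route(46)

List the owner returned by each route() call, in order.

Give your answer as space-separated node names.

Answer: NA NC NC NA NC

Derivation:
Op 1: add NA@28 -> ring=[28:NA]
Op 2: add NB@11 -> ring=[11:NB,28:NA]
Op 3: remove NB -> ring=[28:NA]
Op 4: add NC@81 -> ring=[28:NA,81:NC]
Op 5: route key 20: smallest pos >= 20 is 28 -> NA
Op 6: route key 80: smallest pos >= 80 is 81 -> NC
Op 7: route key 44: smallest pos >= 44 is 81 -> NC
Op 8: add ND@84 -> ring=[28:NA,81:NC,84:ND]
Op 9: route key 12: smallest pos >= 12 is 28 -> NA
Op 10: route key 46: smallest pos >= 46 is 81 -> NC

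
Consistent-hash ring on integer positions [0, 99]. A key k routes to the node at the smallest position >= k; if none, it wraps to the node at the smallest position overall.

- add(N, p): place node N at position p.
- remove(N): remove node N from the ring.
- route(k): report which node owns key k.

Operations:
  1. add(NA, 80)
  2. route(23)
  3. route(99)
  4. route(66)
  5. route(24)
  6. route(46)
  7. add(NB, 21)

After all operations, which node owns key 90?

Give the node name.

Op 1: add NA@80 -> ring=[80:NA]
Op 2: route key 23: smallest pos >= 23 is 80 -> NA
Op 3: route key 99: none >= 99, wrap to smallest pos 80 -> NA
Op 4: route key 66: smallest pos >= 66 is 80 -> NA
Op 5: route key 24: smallest pos >= 24 is 80 -> NA
Op 6: route key 46: smallest pos >= 46 is 80 -> NA
Op 7: add NB@21 -> ring=[21:NB,80:NA]
Final route key 90: none >= 90, wrap to smallest pos 21 -> NB

Answer: NB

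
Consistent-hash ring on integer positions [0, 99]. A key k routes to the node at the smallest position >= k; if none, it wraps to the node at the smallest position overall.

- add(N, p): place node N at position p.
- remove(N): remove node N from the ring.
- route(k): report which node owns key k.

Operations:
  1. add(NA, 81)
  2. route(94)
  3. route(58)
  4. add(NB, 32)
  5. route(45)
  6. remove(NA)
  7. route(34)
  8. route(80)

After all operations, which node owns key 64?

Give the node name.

Op 1: add NA@81 -> ring=[81:NA]
Op 2: route key 94: none >= 94, wrap to smallest pos 81 -> NA
Op 3: route key 58: smallest pos >= 58 is 81 -> NA
Op 4: add NB@32 -> ring=[32:NB,81:NA]
Op 5: route key 45: smallest pos >= 45 is 81 -> NA
Op 6: remove NA -> ring=[32:NB]
Op 7: route key 34: none >= 34, wrap to smallest pos 32 -> NB
Op 8: route key 80: none >= 80, wrap to smallest pos 32 -> NB
Final route key 64: none >= 64, wrap to smallest pos 32 -> NB

Answer: NB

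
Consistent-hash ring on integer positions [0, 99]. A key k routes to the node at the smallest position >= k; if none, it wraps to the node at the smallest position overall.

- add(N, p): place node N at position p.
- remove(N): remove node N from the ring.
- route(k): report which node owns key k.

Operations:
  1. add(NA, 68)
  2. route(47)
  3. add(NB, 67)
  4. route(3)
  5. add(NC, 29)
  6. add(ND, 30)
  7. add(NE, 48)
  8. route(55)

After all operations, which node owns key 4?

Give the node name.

Answer: NC

Derivation:
Op 1: add NA@68 -> ring=[68:NA]
Op 2: route key 47: smallest pos >= 47 is 68 -> NA
Op 3: add NB@67 -> ring=[67:NB,68:NA]
Op 4: route key 3: smallest pos >= 3 is 67 -> NB
Op 5: add NC@29 -> ring=[29:NC,67:NB,68:NA]
Op 6: add ND@30 -> ring=[29:NC,30:ND,67:NB,68:NA]
Op 7: add NE@48 -> ring=[29:NC,30:ND,48:NE,67:NB,68:NA]
Op 8: route key 55: smallest pos >= 55 is 67 -> NB
Final route key 4: smallest pos >= 4 is 29 -> NC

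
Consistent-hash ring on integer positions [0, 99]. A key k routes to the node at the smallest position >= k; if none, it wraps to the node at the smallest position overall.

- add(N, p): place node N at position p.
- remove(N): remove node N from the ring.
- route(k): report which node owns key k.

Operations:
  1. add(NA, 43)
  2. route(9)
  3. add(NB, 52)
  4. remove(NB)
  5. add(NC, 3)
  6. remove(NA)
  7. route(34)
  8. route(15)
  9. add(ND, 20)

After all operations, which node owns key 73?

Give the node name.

Answer: NC

Derivation:
Op 1: add NA@43 -> ring=[43:NA]
Op 2: route key 9: smallest pos >= 9 is 43 -> NA
Op 3: add NB@52 -> ring=[43:NA,52:NB]
Op 4: remove NB -> ring=[43:NA]
Op 5: add NC@3 -> ring=[3:NC,43:NA]
Op 6: remove NA -> ring=[3:NC]
Op 7: route key 34: none >= 34, wrap to smallest pos 3 -> NC
Op 8: route key 15: none >= 15, wrap to smallest pos 3 -> NC
Op 9: add ND@20 -> ring=[3:NC,20:ND]
Final route key 73: none >= 73, wrap to smallest pos 3 -> NC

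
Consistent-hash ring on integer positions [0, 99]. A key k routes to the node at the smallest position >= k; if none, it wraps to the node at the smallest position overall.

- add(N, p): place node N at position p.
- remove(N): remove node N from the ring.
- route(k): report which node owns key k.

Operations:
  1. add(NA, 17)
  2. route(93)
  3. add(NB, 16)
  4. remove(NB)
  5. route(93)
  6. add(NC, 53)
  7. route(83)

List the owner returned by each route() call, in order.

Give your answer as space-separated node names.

Answer: NA NA NA

Derivation:
Op 1: add NA@17 -> ring=[17:NA]
Op 2: route key 93: none >= 93, wrap to smallest pos 17 -> NA
Op 3: add NB@16 -> ring=[16:NB,17:NA]
Op 4: remove NB -> ring=[17:NA]
Op 5: route key 93: none >= 93, wrap to smallest pos 17 -> NA
Op 6: add NC@53 -> ring=[17:NA,53:NC]
Op 7: route key 83: none >= 83, wrap to smallest pos 17 -> NA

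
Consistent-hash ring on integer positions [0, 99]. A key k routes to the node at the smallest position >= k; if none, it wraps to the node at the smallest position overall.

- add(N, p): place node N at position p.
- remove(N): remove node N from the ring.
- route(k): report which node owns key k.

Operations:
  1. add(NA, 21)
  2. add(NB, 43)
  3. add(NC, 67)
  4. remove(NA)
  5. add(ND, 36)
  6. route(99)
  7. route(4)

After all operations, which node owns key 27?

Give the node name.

Op 1: add NA@21 -> ring=[21:NA]
Op 2: add NB@43 -> ring=[21:NA,43:NB]
Op 3: add NC@67 -> ring=[21:NA,43:NB,67:NC]
Op 4: remove NA -> ring=[43:NB,67:NC]
Op 5: add ND@36 -> ring=[36:ND,43:NB,67:NC]
Op 6: route key 99: none >= 99, wrap to smallest pos 36 -> ND
Op 7: route key 4: smallest pos >= 4 is 36 -> ND
Final route key 27: smallest pos >= 27 is 36 -> ND

Answer: ND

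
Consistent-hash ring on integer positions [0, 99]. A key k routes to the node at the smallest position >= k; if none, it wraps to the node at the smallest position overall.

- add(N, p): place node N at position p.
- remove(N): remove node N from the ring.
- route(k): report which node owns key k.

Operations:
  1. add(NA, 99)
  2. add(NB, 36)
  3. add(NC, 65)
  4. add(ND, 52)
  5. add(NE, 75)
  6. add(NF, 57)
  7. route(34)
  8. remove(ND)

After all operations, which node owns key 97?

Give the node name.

Op 1: add NA@99 -> ring=[99:NA]
Op 2: add NB@36 -> ring=[36:NB,99:NA]
Op 3: add NC@65 -> ring=[36:NB,65:NC,99:NA]
Op 4: add ND@52 -> ring=[36:NB,52:ND,65:NC,99:NA]
Op 5: add NE@75 -> ring=[36:NB,52:ND,65:NC,75:NE,99:NA]
Op 6: add NF@57 -> ring=[36:NB,52:ND,57:NF,65:NC,75:NE,99:NA]
Op 7: route key 34: smallest pos >= 34 is 36 -> NB
Op 8: remove ND -> ring=[36:NB,57:NF,65:NC,75:NE,99:NA]
Final route key 97: smallest pos >= 97 is 99 -> NA

Answer: NA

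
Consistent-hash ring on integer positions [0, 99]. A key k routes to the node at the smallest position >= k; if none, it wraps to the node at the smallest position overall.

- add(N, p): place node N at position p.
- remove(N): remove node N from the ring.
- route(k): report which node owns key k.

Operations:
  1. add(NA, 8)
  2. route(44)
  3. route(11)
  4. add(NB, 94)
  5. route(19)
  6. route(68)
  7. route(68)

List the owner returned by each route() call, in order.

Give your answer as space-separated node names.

Op 1: add NA@8 -> ring=[8:NA]
Op 2: route key 44: none >= 44, wrap to smallest pos 8 -> NA
Op 3: route key 11: none >= 11, wrap to smallest pos 8 -> NA
Op 4: add NB@94 -> ring=[8:NA,94:NB]
Op 5: route key 19: smallest pos >= 19 is 94 -> NB
Op 6: route key 68: smallest pos >= 68 is 94 -> NB
Op 7: route key 68: smallest pos >= 68 is 94 -> NB

Answer: NA NA NB NB NB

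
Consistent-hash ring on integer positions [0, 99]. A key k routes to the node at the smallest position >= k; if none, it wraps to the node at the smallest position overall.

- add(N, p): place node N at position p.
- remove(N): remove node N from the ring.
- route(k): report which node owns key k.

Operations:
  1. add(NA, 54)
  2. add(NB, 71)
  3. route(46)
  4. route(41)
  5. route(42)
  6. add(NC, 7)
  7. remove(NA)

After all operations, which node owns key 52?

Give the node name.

Answer: NB

Derivation:
Op 1: add NA@54 -> ring=[54:NA]
Op 2: add NB@71 -> ring=[54:NA,71:NB]
Op 3: route key 46: smallest pos >= 46 is 54 -> NA
Op 4: route key 41: smallest pos >= 41 is 54 -> NA
Op 5: route key 42: smallest pos >= 42 is 54 -> NA
Op 6: add NC@7 -> ring=[7:NC,54:NA,71:NB]
Op 7: remove NA -> ring=[7:NC,71:NB]
Final route key 52: smallest pos >= 52 is 71 -> NB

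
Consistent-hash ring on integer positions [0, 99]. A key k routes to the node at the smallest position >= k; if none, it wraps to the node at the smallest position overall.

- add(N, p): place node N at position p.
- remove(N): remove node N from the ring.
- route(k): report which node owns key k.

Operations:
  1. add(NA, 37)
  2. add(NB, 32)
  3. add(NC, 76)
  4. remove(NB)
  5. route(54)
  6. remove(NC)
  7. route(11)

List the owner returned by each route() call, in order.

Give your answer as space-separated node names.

Answer: NC NA

Derivation:
Op 1: add NA@37 -> ring=[37:NA]
Op 2: add NB@32 -> ring=[32:NB,37:NA]
Op 3: add NC@76 -> ring=[32:NB,37:NA,76:NC]
Op 4: remove NB -> ring=[37:NA,76:NC]
Op 5: route key 54: smallest pos >= 54 is 76 -> NC
Op 6: remove NC -> ring=[37:NA]
Op 7: route key 11: smallest pos >= 11 is 37 -> NA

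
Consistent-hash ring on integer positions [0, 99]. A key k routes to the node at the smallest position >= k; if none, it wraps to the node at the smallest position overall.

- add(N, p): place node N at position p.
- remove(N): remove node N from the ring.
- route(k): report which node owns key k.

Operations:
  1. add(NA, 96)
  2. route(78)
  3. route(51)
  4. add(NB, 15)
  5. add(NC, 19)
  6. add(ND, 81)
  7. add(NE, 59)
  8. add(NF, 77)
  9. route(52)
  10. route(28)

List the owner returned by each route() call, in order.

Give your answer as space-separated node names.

Answer: NA NA NE NE

Derivation:
Op 1: add NA@96 -> ring=[96:NA]
Op 2: route key 78: smallest pos >= 78 is 96 -> NA
Op 3: route key 51: smallest pos >= 51 is 96 -> NA
Op 4: add NB@15 -> ring=[15:NB,96:NA]
Op 5: add NC@19 -> ring=[15:NB,19:NC,96:NA]
Op 6: add ND@81 -> ring=[15:NB,19:NC,81:ND,96:NA]
Op 7: add NE@59 -> ring=[15:NB,19:NC,59:NE,81:ND,96:NA]
Op 8: add NF@77 -> ring=[15:NB,19:NC,59:NE,77:NF,81:ND,96:NA]
Op 9: route key 52: smallest pos >= 52 is 59 -> NE
Op 10: route key 28: smallest pos >= 28 is 59 -> NE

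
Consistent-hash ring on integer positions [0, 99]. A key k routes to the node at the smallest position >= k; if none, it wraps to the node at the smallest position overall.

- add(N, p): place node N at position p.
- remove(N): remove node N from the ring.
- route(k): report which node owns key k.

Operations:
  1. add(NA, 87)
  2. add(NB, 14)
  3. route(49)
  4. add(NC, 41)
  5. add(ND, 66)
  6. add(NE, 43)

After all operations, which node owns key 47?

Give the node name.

Answer: ND

Derivation:
Op 1: add NA@87 -> ring=[87:NA]
Op 2: add NB@14 -> ring=[14:NB,87:NA]
Op 3: route key 49: smallest pos >= 49 is 87 -> NA
Op 4: add NC@41 -> ring=[14:NB,41:NC,87:NA]
Op 5: add ND@66 -> ring=[14:NB,41:NC,66:ND,87:NA]
Op 6: add NE@43 -> ring=[14:NB,41:NC,43:NE,66:ND,87:NA]
Final route key 47: smallest pos >= 47 is 66 -> ND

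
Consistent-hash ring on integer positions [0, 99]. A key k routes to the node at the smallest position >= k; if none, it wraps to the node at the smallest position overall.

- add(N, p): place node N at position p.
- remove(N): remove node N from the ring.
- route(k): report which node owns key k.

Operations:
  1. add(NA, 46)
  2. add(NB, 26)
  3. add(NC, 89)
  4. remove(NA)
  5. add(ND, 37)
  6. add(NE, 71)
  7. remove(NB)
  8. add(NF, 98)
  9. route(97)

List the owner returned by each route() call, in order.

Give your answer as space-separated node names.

Answer: NF

Derivation:
Op 1: add NA@46 -> ring=[46:NA]
Op 2: add NB@26 -> ring=[26:NB,46:NA]
Op 3: add NC@89 -> ring=[26:NB,46:NA,89:NC]
Op 4: remove NA -> ring=[26:NB,89:NC]
Op 5: add ND@37 -> ring=[26:NB,37:ND,89:NC]
Op 6: add NE@71 -> ring=[26:NB,37:ND,71:NE,89:NC]
Op 7: remove NB -> ring=[37:ND,71:NE,89:NC]
Op 8: add NF@98 -> ring=[37:ND,71:NE,89:NC,98:NF]
Op 9: route key 97: smallest pos >= 97 is 98 -> NF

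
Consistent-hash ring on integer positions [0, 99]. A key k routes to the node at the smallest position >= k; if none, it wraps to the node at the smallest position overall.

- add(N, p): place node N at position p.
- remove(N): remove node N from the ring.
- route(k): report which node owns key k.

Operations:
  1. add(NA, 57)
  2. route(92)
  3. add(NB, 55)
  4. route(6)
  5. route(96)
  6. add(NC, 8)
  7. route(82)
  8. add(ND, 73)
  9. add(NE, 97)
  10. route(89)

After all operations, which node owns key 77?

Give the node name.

Answer: NE

Derivation:
Op 1: add NA@57 -> ring=[57:NA]
Op 2: route key 92: none >= 92, wrap to smallest pos 57 -> NA
Op 3: add NB@55 -> ring=[55:NB,57:NA]
Op 4: route key 6: smallest pos >= 6 is 55 -> NB
Op 5: route key 96: none >= 96, wrap to smallest pos 55 -> NB
Op 6: add NC@8 -> ring=[8:NC,55:NB,57:NA]
Op 7: route key 82: none >= 82, wrap to smallest pos 8 -> NC
Op 8: add ND@73 -> ring=[8:NC,55:NB,57:NA,73:ND]
Op 9: add NE@97 -> ring=[8:NC,55:NB,57:NA,73:ND,97:NE]
Op 10: route key 89: smallest pos >= 89 is 97 -> NE
Final route key 77: smallest pos >= 77 is 97 -> NE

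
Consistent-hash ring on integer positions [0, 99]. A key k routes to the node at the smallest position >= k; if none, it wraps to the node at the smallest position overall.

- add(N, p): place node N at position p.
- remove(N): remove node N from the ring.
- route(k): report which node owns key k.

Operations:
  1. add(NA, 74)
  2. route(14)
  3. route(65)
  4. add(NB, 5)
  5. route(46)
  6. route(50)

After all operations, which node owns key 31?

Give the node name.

Answer: NA

Derivation:
Op 1: add NA@74 -> ring=[74:NA]
Op 2: route key 14: smallest pos >= 14 is 74 -> NA
Op 3: route key 65: smallest pos >= 65 is 74 -> NA
Op 4: add NB@5 -> ring=[5:NB,74:NA]
Op 5: route key 46: smallest pos >= 46 is 74 -> NA
Op 6: route key 50: smallest pos >= 50 is 74 -> NA
Final route key 31: smallest pos >= 31 is 74 -> NA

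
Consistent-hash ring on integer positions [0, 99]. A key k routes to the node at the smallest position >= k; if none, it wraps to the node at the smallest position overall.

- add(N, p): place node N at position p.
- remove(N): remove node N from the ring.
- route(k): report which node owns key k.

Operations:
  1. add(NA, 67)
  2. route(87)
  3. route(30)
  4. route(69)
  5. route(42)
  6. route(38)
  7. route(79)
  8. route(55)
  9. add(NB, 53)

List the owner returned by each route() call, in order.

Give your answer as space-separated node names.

Op 1: add NA@67 -> ring=[67:NA]
Op 2: route key 87: none >= 87, wrap to smallest pos 67 -> NA
Op 3: route key 30: smallest pos >= 30 is 67 -> NA
Op 4: route key 69: none >= 69, wrap to smallest pos 67 -> NA
Op 5: route key 42: smallest pos >= 42 is 67 -> NA
Op 6: route key 38: smallest pos >= 38 is 67 -> NA
Op 7: route key 79: none >= 79, wrap to smallest pos 67 -> NA
Op 8: route key 55: smallest pos >= 55 is 67 -> NA
Op 9: add NB@53 -> ring=[53:NB,67:NA]

Answer: NA NA NA NA NA NA NA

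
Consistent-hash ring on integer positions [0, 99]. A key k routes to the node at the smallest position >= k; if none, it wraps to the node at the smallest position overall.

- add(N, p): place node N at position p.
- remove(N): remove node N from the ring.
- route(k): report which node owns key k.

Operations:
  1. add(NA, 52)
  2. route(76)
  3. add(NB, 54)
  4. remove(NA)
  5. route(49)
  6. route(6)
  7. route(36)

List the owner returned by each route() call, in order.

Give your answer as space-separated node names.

Answer: NA NB NB NB

Derivation:
Op 1: add NA@52 -> ring=[52:NA]
Op 2: route key 76: none >= 76, wrap to smallest pos 52 -> NA
Op 3: add NB@54 -> ring=[52:NA,54:NB]
Op 4: remove NA -> ring=[54:NB]
Op 5: route key 49: smallest pos >= 49 is 54 -> NB
Op 6: route key 6: smallest pos >= 6 is 54 -> NB
Op 7: route key 36: smallest pos >= 36 is 54 -> NB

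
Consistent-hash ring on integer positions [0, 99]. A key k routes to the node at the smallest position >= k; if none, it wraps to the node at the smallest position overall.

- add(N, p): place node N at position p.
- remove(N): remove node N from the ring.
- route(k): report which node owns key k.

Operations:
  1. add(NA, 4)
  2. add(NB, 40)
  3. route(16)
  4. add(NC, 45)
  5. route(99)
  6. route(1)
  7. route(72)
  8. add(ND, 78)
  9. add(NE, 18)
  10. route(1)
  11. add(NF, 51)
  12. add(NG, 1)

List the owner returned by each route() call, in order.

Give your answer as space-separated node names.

Op 1: add NA@4 -> ring=[4:NA]
Op 2: add NB@40 -> ring=[4:NA,40:NB]
Op 3: route key 16: smallest pos >= 16 is 40 -> NB
Op 4: add NC@45 -> ring=[4:NA,40:NB,45:NC]
Op 5: route key 99: none >= 99, wrap to smallest pos 4 -> NA
Op 6: route key 1: smallest pos >= 1 is 4 -> NA
Op 7: route key 72: none >= 72, wrap to smallest pos 4 -> NA
Op 8: add ND@78 -> ring=[4:NA,40:NB,45:NC,78:ND]
Op 9: add NE@18 -> ring=[4:NA,18:NE,40:NB,45:NC,78:ND]
Op 10: route key 1: smallest pos >= 1 is 4 -> NA
Op 11: add NF@51 -> ring=[4:NA,18:NE,40:NB,45:NC,51:NF,78:ND]
Op 12: add NG@1 -> ring=[1:NG,4:NA,18:NE,40:NB,45:NC,51:NF,78:ND]

Answer: NB NA NA NA NA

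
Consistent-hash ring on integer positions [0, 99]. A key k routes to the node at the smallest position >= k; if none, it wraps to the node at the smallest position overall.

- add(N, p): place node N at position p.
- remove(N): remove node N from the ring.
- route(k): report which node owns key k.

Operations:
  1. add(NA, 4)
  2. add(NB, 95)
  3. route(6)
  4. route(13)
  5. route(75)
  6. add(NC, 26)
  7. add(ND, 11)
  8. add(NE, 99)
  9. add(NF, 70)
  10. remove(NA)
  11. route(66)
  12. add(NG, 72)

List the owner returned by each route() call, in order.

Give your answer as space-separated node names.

Op 1: add NA@4 -> ring=[4:NA]
Op 2: add NB@95 -> ring=[4:NA,95:NB]
Op 3: route key 6: smallest pos >= 6 is 95 -> NB
Op 4: route key 13: smallest pos >= 13 is 95 -> NB
Op 5: route key 75: smallest pos >= 75 is 95 -> NB
Op 6: add NC@26 -> ring=[4:NA,26:NC,95:NB]
Op 7: add ND@11 -> ring=[4:NA,11:ND,26:NC,95:NB]
Op 8: add NE@99 -> ring=[4:NA,11:ND,26:NC,95:NB,99:NE]
Op 9: add NF@70 -> ring=[4:NA,11:ND,26:NC,70:NF,95:NB,99:NE]
Op 10: remove NA -> ring=[11:ND,26:NC,70:NF,95:NB,99:NE]
Op 11: route key 66: smallest pos >= 66 is 70 -> NF
Op 12: add NG@72 -> ring=[11:ND,26:NC,70:NF,72:NG,95:NB,99:NE]

Answer: NB NB NB NF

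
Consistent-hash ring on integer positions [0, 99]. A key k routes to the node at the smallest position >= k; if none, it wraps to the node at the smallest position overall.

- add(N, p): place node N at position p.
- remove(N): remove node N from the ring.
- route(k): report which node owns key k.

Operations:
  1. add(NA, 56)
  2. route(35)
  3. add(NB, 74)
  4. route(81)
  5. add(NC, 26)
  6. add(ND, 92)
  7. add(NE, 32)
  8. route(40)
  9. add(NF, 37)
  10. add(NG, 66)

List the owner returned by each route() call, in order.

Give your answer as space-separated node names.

Answer: NA NA NA

Derivation:
Op 1: add NA@56 -> ring=[56:NA]
Op 2: route key 35: smallest pos >= 35 is 56 -> NA
Op 3: add NB@74 -> ring=[56:NA,74:NB]
Op 4: route key 81: none >= 81, wrap to smallest pos 56 -> NA
Op 5: add NC@26 -> ring=[26:NC,56:NA,74:NB]
Op 6: add ND@92 -> ring=[26:NC,56:NA,74:NB,92:ND]
Op 7: add NE@32 -> ring=[26:NC,32:NE,56:NA,74:NB,92:ND]
Op 8: route key 40: smallest pos >= 40 is 56 -> NA
Op 9: add NF@37 -> ring=[26:NC,32:NE,37:NF,56:NA,74:NB,92:ND]
Op 10: add NG@66 -> ring=[26:NC,32:NE,37:NF,56:NA,66:NG,74:NB,92:ND]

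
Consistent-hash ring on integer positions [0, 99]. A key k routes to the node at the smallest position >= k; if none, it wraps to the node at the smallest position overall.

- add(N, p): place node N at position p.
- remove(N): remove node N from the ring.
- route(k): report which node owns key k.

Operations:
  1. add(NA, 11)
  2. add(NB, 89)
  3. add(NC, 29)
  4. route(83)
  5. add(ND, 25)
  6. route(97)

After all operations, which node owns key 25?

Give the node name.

Answer: ND

Derivation:
Op 1: add NA@11 -> ring=[11:NA]
Op 2: add NB@89 -> ring=[11:NA,89:NB]
Op 3: add NC@29 -> ring=[11:NA,29:NC,89:NB]
Op 4: route key 83: smallest pos >= 83 is 89 -> NB
Op 5: add ND@25 -> ring=[11:NA,25:ND,29:NC,89:NB]
Op 6: route key 97: none >= 97, wrap to smallest pos 11 -> NA
Final route key 25: smallest pos >= 25 is 25 -> ND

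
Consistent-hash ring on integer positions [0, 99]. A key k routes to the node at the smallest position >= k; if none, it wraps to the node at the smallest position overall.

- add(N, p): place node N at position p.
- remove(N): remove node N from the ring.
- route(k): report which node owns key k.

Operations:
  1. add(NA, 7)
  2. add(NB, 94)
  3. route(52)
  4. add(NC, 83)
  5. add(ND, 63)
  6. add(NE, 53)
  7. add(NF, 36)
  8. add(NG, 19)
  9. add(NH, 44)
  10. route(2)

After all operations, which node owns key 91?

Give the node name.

Op 1: add NA@7 -> ring=[7:NA]
Op 2: add NB@94 -> ring=[7:NA,94:NB]
Op 3: route key 52: smallest pos >= 52 is 94 -> NB
Op 4: add NC@83 -> ring=[7:NA,83:NC,94:NB]
Op 5: add ND@63 -> ring=[7:NA,63:ND,83:NC,94:NB]
Op 6: add NE@53 -> ring=[7:NA,53:NE,63:ND,83:NC,94:NB]
Op 7: add NF@36 -> ring=[7:NA,36:NF,53:NE,63:ND,83:NC,94:NB]
Op 8: add NG@19 -> ring=[7:NA,19:NG,36:NF,53:NE,63:ND,83:NC,94:NB]
Op 9: add NH@44 -> ring=[7:NA,19:NG,36:NF,44:NH,53:NE,63:ND,83:NC,94:NB]
Op 10: route key 2: smallest pos >= 2 is 7 -> NA
Final route key 91: smallest pos >= 91 is 94 -> NB

Answer: NB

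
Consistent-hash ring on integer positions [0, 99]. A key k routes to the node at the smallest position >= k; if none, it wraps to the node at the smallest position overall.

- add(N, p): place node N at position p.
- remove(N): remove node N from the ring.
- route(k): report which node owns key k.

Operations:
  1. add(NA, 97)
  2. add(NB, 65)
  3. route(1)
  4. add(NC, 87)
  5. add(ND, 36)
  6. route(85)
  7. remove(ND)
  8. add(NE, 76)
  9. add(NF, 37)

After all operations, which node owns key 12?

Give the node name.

Op 1: add NA@97 -> ring=[97:NA]
Op 2: add NB@65 -> ring=[65:NB,97:NA]
Op 3: route key 1: smallest pos >= 1 is 65 -> NB
Op 4: add NC@87 -> ring=[65:NB,87:NC,97:NA]
Op 5: add ND@36 -> ring=[36:ND,65:NB,87:NC,97:NA]
Op 6: route key 85: smallest pos >= 85 is 87 -> NC
Op 7: remove ND -> ring=[65:NB,87:NC,97:NA]
Op 8: add NE@76 -> ring=[65:NB,76:NE,87:NC,97:NA]
Op 9: add NF@37 -> ring=[37:NF,65:NB,76:NE,87:NC,97:NA]
Final route key 12: smallest pos >= 12 is 37 -> NF

Answer: NF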